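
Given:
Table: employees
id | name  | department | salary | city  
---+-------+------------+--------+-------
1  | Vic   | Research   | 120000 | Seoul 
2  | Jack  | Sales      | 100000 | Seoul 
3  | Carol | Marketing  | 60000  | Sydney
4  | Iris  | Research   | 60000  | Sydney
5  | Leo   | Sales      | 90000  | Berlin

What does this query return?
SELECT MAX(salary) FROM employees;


Salaries: 120000, 100000, 60000, 60000, 90000
MAX = 120000

120000


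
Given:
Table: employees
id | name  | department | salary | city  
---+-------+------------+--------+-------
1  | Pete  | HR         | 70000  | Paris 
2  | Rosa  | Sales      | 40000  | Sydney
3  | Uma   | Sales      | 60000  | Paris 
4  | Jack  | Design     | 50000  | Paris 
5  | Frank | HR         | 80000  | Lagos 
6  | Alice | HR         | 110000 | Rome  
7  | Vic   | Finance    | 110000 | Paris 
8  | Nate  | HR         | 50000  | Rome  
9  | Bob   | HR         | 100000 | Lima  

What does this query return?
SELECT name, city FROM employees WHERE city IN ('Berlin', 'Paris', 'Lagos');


Filtering: city IN ('Berlin', 'Paris', 'Lagos')
Matching: 5 rows

5 rows:
Pete, Paris
Uma, Paris
Jack, Paris
Frank, Lagos
Vic, Paris


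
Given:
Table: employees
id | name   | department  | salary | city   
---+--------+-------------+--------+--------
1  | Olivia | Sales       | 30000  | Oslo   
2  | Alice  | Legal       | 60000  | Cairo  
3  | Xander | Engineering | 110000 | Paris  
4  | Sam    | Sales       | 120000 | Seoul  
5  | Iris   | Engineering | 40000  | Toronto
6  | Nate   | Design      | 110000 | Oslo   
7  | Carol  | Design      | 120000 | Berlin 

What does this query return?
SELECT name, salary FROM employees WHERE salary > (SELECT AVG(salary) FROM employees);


Subquery: AVG(salary) = 84285.71
Filtering: salary > 84285.71
  Xander (110000) -> MATCH
  Sam (120000) -> MATCH
  Nate (110000) -> MATCH
  Carol (120000) -> MATCH


4 rows:
Xander, 110000
Sam, 120000
Nate, 110000
Carol, 120000


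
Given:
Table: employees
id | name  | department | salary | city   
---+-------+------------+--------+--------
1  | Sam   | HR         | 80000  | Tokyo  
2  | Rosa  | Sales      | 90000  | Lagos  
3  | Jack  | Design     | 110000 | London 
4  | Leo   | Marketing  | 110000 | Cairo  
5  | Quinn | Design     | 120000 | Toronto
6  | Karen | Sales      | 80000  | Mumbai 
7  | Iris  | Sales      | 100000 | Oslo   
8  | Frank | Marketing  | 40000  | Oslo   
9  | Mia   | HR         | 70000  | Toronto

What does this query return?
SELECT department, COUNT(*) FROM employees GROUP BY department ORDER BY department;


Assigning each row to its department group:
  Sam -> HR
  Rosa -> Sales
  Jack -> Design
  Leo -> Marketing
  Quinn -> Design
  Karen -> Sales
  Iris -> Sales
  Frank -> Marketing
  Mia -> HR


4 groups:
Design, 2
HR, 2
Marketing, 2
Sales, 3


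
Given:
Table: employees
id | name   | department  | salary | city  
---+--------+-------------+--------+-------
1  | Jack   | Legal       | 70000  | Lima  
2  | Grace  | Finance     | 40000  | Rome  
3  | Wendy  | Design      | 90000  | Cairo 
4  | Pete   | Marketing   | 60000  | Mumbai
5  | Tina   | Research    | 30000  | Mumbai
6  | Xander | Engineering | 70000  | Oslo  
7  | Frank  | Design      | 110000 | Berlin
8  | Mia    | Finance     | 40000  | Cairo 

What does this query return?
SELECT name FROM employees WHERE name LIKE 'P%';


LIKE 'P%' matches names starting with 'P'
Matching: 1

1 rows:
Pete


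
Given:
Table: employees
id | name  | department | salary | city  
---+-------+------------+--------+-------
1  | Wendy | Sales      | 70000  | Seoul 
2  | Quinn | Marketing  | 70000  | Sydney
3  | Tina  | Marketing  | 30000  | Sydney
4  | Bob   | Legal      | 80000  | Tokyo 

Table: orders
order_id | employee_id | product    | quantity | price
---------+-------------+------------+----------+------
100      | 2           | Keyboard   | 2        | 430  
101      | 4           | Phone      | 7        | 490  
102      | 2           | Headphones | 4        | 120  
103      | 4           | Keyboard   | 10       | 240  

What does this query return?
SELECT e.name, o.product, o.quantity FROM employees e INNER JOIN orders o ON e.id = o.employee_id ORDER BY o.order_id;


Joining employees.id = orders.employee_id:
  employee Quinn (id=2) -> order Keyboard
  employee Bob (id=4) -> order Phone
  employee Quinn (id=2) -> order Headphones
  employee Bob (id=4) -> order Keyboard


4 rows:
Quinn, Keyboard, 2
Bob, Phone, 7
Quinn, Headphones, 4
Bob, Keyboard, 10


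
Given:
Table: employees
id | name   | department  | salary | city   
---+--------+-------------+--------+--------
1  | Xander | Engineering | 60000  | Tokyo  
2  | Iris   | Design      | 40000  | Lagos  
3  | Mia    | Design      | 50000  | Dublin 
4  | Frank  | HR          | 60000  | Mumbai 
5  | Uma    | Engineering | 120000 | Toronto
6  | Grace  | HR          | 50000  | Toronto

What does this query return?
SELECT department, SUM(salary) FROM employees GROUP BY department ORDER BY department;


Summing salary within each department:
  Design: 40000 + 50000 = 90000
  Engineering: 60000 + 120000 = 180000
  HR: 60000 + 50000 = 110000


3 groups:
Design, 90000
Engineering, 180000
HR, 110000


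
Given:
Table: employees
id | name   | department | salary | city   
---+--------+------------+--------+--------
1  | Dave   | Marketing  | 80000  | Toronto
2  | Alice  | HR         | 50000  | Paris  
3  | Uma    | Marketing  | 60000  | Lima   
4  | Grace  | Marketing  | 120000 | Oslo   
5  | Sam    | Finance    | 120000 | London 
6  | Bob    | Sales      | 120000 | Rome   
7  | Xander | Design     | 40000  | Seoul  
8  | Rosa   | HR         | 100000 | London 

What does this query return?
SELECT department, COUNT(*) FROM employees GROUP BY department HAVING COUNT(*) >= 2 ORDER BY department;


Groups with count >= 2:
  HR: 2 -> PASS
  Marketing: 3 -> PASS
  Design: 1 -> filtered out
  Finance: 1 -> filtered out
  Sales: 1 -> filtered out


2 groups:
HR, 2
Marketing, 3


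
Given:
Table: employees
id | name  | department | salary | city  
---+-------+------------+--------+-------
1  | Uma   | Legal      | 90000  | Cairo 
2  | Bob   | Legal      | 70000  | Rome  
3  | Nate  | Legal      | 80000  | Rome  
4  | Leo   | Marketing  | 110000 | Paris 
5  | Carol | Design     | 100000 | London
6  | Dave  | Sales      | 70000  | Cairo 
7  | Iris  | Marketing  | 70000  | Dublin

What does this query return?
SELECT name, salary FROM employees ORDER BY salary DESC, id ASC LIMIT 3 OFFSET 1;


Sort by salary DESC (id ASC tiebreak), then skip 1 and take 3
Rows 2 through 4

3 rows:
Carol, 100000
Uma, 90000
Nate, 80000


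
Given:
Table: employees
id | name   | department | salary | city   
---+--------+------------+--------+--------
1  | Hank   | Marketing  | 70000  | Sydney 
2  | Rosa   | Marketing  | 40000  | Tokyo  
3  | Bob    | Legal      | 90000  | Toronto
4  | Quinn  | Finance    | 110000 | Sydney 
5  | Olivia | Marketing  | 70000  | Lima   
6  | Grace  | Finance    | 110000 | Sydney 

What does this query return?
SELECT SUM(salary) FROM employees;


SUM(salary) = 70000 + 40000 + 90000 + 110000 + 70000 + 110000 = 490000

490000


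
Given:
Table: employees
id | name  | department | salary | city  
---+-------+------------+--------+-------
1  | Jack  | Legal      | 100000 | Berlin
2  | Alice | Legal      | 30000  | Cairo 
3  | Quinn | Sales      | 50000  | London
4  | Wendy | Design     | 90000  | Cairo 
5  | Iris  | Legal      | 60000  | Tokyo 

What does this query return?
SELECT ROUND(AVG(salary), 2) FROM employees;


SUM(salary) = 330000
COUNT = 5
ROUND(AVG, 2) = ROUND(330000 / 5, 2) = 66000.0

66000.0


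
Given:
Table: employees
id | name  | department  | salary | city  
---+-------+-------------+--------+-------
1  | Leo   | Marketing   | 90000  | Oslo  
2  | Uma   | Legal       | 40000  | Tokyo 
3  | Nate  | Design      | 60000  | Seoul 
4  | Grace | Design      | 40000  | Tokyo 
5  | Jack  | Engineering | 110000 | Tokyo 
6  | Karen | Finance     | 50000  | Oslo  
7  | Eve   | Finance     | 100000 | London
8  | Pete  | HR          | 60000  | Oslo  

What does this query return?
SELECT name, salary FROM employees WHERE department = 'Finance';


Filtering: department = 'Finance'
Matching rows: 2

2 rows:
Karen, 50000
Eve, 100000


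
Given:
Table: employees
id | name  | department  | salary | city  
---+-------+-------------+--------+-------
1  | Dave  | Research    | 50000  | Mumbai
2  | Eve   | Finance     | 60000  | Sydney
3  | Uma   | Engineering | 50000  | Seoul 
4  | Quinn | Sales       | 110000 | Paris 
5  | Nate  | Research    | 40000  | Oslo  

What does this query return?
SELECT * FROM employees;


SELECT * returns all 5 rows with all columns

5 rows:
1, Dave, Research, 50000, Mumbai
2, Eve, Finance, 60000, Sydney
3, Uma, Engineering, 50000, Seoul
4, Quinn, Sales, 110000, Paris
5, Nate, Research, 40000, Oslo


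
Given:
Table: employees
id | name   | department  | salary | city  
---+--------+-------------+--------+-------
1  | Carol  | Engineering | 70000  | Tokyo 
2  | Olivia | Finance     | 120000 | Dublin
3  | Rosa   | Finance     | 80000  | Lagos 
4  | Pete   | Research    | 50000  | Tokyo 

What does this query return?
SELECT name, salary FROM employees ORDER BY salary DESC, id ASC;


Sorting by salary DESC, then id ASC for ties

4 rows:
Olivia, 120000
Rosa, 80000
Carol, 70000
Pete, 50000


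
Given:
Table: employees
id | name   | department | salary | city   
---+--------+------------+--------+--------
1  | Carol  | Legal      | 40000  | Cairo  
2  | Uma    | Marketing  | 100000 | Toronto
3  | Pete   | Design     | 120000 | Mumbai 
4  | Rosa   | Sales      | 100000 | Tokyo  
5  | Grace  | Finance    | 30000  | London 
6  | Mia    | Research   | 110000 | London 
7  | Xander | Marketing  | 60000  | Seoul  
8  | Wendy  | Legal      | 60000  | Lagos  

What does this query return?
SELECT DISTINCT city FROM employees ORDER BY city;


All 'city' values (row order): Cairo, Toronto, Mumbai, Tokyo, London, London, Seoul, Lagos
Removing duplicates leaves 7 unique value(s).

7 values:
Cairo
Lagos
London
Mumbai
Seoul
Tokyo
Toronto


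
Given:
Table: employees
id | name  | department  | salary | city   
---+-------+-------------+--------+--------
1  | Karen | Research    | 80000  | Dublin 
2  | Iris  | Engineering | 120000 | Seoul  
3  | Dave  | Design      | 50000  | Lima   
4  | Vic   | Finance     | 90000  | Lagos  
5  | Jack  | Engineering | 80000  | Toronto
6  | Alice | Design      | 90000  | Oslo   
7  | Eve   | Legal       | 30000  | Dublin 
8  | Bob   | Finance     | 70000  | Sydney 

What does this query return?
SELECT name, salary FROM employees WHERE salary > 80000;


Filtering: salary > 80000
Matching: 3 rows

3 rows:
Iris, 120000
Vic, 90000
Alice, 90000


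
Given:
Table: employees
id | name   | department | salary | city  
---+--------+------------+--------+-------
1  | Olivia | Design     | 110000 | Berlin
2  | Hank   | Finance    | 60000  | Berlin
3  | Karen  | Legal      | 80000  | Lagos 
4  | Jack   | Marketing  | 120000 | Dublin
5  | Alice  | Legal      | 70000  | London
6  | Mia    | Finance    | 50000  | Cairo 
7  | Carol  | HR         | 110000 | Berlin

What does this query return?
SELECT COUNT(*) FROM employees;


COUNT(*) counts all rows

7


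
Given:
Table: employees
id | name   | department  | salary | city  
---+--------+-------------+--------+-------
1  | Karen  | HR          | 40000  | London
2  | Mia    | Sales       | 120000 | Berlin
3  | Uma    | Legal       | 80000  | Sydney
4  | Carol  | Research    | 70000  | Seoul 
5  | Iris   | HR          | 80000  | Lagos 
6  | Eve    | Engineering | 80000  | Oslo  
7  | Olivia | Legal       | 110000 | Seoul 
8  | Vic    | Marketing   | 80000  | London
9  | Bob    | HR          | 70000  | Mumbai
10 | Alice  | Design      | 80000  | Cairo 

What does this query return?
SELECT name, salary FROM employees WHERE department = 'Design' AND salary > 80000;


Filtering: department = 'Design' AND salary > 80000
Matching: 0 rows

Empty result set (0 rows)


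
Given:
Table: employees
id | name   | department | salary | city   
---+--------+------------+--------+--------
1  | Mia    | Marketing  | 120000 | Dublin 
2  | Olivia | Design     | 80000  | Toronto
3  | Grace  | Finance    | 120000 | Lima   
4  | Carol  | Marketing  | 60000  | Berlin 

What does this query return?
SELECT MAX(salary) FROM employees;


Salaries: 120000, 80000, 120000, 60000
MAX = 120000

120000


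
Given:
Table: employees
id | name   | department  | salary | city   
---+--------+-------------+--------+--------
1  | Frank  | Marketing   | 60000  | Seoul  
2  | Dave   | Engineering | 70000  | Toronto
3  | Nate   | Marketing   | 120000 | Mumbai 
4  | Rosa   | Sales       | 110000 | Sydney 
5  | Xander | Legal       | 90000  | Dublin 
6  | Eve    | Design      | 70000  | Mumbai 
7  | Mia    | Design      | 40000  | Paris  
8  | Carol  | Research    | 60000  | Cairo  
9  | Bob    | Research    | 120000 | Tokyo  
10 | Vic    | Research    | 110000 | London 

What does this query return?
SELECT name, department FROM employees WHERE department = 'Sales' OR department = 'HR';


Filtering: department = 'Sales' OR 'HR'
Matching: 1 rows

1 rows:
Rosa, Sales


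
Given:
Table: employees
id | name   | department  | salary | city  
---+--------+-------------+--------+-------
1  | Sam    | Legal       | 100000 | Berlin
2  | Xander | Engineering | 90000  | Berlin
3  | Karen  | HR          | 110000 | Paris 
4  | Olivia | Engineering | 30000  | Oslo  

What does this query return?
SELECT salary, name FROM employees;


Projecting columns: salary, name

4 rows:
100000, Sam
90000, Xander
110000, Karen
30000, Olivia


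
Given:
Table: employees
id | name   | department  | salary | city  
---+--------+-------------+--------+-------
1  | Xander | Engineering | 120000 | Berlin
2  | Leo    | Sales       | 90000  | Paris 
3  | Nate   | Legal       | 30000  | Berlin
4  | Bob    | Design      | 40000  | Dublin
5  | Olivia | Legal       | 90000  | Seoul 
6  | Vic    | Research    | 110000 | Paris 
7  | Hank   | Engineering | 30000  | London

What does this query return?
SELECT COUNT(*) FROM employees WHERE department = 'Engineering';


Counting rows where department = 'Engineering'
  Xander -> MATCH
  Hank -> MATCH


2


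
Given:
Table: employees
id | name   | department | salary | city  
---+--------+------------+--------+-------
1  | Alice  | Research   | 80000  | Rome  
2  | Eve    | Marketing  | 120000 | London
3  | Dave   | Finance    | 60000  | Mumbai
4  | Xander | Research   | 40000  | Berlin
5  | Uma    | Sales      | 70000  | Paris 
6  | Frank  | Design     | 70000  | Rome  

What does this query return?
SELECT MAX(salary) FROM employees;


Salaries: 80000, 120000, 60000, 40000, 70000, 70000
MAX = 120000

120000


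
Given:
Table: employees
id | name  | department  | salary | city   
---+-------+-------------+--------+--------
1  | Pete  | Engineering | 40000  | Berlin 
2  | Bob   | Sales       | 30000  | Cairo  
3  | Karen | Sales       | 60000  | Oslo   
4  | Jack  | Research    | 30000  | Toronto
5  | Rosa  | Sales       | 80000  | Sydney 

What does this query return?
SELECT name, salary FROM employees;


Projecting columns: name, salary

5 rows:
Pete, 40000
Bob, 30000
Karen, 60000
Jack, 30000
Rosa, 80000


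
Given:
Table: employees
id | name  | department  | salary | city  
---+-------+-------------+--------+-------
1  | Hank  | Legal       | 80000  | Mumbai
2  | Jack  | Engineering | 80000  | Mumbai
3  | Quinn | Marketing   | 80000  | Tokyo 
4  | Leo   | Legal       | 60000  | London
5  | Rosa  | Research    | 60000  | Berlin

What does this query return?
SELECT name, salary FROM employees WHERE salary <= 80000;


Filtering: salary <= 80000
Matching: 5 rows

5 rows:
Hank, 80000
Jack, 80000
Quinn, 80000
Leo, 60000
Rosa, 60000


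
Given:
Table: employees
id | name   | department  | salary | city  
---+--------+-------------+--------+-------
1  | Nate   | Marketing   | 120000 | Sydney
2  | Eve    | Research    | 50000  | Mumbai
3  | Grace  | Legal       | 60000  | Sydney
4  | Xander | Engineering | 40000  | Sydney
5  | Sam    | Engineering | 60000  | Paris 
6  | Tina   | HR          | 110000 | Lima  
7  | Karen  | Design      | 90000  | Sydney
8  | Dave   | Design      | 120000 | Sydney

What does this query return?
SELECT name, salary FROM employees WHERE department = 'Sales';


Filtering: department = 'Sales'
Matching rows: 0

Empty result set (0 rows)


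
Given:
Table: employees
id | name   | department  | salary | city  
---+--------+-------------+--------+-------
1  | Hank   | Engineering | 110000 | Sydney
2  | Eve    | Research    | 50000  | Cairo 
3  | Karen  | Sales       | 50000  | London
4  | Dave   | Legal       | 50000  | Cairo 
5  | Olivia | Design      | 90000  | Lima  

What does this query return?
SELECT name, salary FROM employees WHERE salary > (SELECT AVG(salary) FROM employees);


Subquery: AVG(salary) = 70000.0
Filtering: salary > 70000.0
  Hank (110000) -> MATCH
  Olivia (90000) -> MATCH


2 rows:
Hank, 110000
Olivia, 90000


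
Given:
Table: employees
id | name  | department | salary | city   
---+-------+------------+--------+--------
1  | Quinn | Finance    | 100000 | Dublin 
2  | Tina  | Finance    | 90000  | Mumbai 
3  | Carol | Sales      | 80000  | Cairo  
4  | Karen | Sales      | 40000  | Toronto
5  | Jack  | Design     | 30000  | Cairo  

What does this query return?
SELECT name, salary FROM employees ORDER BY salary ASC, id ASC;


Sorting by salary ASC, then id ASC for ties

5 rows:
Jack, 30000
Karen, 40000
Carol, 80000
Tina, 90000
Quinn, 100000


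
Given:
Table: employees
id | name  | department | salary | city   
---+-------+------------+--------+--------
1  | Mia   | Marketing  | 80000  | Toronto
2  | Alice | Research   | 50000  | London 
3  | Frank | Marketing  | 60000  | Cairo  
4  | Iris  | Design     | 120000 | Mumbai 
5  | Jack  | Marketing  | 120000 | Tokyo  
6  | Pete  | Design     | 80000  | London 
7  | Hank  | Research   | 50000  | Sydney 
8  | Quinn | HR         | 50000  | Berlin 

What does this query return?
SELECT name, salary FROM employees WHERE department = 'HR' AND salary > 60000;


Filtering: department = 'HR' AND salary > 60000
Matching: 0 rows

Empty result set (0 rows)


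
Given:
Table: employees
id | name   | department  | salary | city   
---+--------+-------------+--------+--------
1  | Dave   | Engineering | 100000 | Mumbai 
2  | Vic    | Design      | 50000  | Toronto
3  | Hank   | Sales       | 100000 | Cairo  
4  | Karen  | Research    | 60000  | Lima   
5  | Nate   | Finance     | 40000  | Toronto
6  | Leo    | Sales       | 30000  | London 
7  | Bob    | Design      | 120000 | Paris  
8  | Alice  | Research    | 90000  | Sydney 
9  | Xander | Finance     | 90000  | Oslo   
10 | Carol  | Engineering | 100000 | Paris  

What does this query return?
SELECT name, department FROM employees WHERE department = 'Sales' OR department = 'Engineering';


Filtering: department = 'Sales' OR 'Engineering'
Matching: 4 rows

4 rows:
Dave, Engineering
Hank, Sales
Leo, Sales
Carol, Engineering


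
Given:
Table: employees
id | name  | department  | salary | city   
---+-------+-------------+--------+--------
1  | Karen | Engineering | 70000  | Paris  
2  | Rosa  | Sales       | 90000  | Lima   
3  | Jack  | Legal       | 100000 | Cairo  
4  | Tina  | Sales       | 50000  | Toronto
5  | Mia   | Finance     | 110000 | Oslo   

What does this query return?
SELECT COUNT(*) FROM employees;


COUNT(*) counts all rows

5


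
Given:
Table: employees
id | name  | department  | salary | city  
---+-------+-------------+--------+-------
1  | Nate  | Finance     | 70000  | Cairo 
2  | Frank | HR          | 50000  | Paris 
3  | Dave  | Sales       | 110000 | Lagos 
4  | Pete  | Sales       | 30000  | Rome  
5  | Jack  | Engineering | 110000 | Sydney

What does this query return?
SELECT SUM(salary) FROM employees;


SUM(salary) = 70000 + 50000 + 110000 + 30000 + 110000 = 370000

370000


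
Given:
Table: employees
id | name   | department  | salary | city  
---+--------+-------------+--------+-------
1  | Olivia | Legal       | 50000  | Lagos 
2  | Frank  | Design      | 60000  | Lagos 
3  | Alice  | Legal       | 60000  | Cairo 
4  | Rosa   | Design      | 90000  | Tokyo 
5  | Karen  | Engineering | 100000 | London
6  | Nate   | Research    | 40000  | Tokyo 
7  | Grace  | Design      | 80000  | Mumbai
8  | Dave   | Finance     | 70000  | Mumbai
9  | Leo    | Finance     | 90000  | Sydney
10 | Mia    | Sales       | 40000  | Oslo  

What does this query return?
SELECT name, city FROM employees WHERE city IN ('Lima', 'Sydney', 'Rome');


Filtering: city IN ('Lima', 'Sydney', 'Rome')
Matching: 1 rows

1 rows:
Leo, Sydney


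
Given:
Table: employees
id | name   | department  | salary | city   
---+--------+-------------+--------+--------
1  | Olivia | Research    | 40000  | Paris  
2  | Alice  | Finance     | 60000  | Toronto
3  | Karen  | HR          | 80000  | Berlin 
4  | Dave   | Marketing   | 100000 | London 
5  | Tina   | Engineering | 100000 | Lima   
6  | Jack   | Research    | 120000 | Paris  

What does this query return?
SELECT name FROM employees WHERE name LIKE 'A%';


LIKE 'A%' matches names starting with 'A'
Matching: 1

1 rows:
Alice


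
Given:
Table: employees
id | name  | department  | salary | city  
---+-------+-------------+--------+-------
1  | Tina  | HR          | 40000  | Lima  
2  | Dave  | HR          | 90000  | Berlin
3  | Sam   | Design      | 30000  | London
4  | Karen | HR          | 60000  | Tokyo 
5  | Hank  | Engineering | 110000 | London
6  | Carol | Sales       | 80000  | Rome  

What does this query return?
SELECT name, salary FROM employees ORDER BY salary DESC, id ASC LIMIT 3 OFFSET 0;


Sort by salary DESC (id ASC tiebreak), then skip 0 and take 3
Rows 1 through 3

3 rows:
Hank, 110000
Dave, 90000
Carol, 80000


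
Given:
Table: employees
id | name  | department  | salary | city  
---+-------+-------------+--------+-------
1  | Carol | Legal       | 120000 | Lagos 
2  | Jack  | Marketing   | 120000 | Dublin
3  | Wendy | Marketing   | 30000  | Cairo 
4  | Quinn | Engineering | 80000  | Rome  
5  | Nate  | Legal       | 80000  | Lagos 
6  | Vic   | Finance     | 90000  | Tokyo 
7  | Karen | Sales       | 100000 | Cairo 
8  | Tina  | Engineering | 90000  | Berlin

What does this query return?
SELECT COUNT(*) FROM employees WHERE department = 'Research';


Counting rows where department = 'Research'


0


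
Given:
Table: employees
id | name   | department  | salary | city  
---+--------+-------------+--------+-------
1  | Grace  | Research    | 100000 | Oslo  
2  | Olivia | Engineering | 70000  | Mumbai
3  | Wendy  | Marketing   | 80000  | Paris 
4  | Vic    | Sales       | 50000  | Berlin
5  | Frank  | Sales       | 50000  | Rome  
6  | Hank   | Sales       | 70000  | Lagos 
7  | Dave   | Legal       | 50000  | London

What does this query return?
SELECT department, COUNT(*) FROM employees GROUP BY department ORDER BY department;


Assigning each row to its department group:
  Grace -> Research
  Olivia -> Engineering
  Wendy -> Marketing
  Vic -> Sales
  Frank -> Sales
  Hank -> Sales
  Dave -> Legal


5 groups:
Engineering, 1
Legal, 1
Marketing, 1
Research, 1
Sales, 3


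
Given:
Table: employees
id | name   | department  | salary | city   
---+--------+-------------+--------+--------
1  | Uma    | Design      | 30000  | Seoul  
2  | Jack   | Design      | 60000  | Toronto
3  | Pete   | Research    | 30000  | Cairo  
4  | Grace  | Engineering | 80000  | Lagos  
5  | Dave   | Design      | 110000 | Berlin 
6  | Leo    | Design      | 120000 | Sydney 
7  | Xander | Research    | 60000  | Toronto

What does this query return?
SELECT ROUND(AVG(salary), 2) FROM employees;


SUM(salary) = 490000
COUNT = 7
ROUND(AVG, 2) = ROUND(490000 / 7, 2) = 70000.0

70000.0


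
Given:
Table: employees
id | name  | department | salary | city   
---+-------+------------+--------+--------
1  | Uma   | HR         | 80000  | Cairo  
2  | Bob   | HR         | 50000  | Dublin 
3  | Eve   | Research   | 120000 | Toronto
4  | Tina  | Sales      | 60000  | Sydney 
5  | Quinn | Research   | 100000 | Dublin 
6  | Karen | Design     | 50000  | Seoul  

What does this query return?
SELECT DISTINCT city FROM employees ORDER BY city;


All 'city' values (row order): Cairo, Dublin, Toronto, Sydney, Dublin, Seoul
Removing duplicates leaves 5 unique value(s).

5 values:
Cairo
Dublin
Seoul
Sydney
Toronto


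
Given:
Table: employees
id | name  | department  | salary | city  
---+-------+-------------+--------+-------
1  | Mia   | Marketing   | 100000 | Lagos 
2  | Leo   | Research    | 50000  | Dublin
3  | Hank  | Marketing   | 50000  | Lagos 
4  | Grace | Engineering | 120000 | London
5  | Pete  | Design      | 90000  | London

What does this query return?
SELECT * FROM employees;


SELECT * returns all 5 rows with all columns

5 rows:
1, Mia, Marketing, 100000, Lagos
2, Leo, Research, 50000, Dublin
3, Hank, Marketing, 50000, Lagos
4, Grace, Engineering, 120000, London
5, Pete, Design, 90000, London


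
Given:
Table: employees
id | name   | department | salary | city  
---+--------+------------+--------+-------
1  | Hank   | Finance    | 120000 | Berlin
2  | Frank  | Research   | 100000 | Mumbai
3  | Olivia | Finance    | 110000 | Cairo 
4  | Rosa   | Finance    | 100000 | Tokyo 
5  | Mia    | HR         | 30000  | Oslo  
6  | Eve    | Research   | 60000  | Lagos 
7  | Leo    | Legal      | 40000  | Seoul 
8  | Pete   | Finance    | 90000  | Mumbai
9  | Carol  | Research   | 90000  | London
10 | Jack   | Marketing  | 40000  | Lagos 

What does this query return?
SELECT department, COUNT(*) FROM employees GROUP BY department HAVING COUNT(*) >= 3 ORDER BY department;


Groups with count >= 3:
  Finance: 4 -> PASS
  Research: 3 -> PASS
  HR: 1 -> filtered out
  Legal: 1 -> filtered out
  Marketing: 1 -> filtered out


2 groups:
Finance, 4
Research, 3


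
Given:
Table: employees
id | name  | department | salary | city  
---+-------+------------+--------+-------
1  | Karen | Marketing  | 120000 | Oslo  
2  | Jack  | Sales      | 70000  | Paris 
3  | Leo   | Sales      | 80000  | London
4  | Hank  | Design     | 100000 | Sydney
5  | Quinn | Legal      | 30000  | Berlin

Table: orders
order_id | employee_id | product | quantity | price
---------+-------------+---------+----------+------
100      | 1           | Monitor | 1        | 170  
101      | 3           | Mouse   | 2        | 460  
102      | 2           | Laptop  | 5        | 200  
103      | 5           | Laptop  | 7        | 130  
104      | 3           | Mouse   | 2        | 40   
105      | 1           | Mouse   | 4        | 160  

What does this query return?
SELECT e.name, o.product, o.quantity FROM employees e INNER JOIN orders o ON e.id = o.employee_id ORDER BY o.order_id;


Joining employees.id = orders.employee_id:
  employee Karen (id=1) -> order Monitor
  employee Leo (id=3) -> order Mouse
  employee Jack (id=2) -> order Laptop
  employee Quinn (id=5) -> order Laptop
  employee Leo (id=3) -> order Mouse
  employee Karen (id=1) -> order Mouse


6 rows:
Karen, Monitor, 1
Leo, Mouse, 2
Jack, Laptop, 5
Quinn, Laptop, 7
Leo, Mouse, 2
Karen, Mouse, 4


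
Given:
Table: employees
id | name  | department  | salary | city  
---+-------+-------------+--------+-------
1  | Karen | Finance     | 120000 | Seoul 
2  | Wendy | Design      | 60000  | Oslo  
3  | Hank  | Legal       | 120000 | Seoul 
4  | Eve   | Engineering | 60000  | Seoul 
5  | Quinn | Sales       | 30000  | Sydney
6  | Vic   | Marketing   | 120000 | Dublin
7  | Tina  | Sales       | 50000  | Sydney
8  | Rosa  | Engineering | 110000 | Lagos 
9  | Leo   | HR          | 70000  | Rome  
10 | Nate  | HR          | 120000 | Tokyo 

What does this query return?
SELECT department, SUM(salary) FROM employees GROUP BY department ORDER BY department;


Summing salary within each department:
  Design: 60000 = 60000
  Engineering: 60000 + 110000 = 170000
  Finance: 120000 = 120000
  HR: 70000 + 120000 = 190000
  Legal: 120000 = 120000
  Marketing: 120000 = 120000
  Sales: 30000 + 50000 = 80000


7 groups:
Design, 60000
Engineering, 170000
Finance, 120000
HR, 190000
Legal, 120000
Marketing, 120000
Sales, 80000


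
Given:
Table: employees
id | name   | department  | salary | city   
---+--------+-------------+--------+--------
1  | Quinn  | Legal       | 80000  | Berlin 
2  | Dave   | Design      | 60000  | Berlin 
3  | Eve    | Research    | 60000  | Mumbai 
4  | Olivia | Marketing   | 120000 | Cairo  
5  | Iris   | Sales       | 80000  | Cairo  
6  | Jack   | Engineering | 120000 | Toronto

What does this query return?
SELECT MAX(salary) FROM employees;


Salaries: 80000, 60000, 60000, 120000, 80000, 120000
MAX = 120000

120000


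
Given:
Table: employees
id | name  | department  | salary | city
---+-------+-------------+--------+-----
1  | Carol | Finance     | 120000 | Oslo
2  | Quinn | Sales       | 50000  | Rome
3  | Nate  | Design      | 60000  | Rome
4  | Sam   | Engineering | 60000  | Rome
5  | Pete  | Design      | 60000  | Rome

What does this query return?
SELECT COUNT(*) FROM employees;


COUNT(*) counts all rows

5


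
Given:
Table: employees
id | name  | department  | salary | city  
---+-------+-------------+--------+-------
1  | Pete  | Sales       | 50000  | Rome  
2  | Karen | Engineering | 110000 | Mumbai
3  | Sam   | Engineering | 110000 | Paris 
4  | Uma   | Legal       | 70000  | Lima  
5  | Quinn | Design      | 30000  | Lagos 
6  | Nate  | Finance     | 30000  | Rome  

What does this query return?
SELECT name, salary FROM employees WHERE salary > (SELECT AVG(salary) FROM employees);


Subquery: AVG(salary) = 66666.67
Filtering: salary > 66666.67
  Karen (110000) -> MATCH
  Sam (110000) -> MATCH
  Uma (70000) -> MATCH


3 rows:
Karen, 110000
Sam, 110000
Uma, 70000


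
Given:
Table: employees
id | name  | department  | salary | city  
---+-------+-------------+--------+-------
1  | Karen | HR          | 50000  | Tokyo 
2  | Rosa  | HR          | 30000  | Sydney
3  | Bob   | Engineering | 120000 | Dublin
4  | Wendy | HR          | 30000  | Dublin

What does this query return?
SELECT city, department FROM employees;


Projecting columns: city, department

4 rows:
Tokyo, HR
Sydney, HR
Dublin, Engineering
Dublin, HR


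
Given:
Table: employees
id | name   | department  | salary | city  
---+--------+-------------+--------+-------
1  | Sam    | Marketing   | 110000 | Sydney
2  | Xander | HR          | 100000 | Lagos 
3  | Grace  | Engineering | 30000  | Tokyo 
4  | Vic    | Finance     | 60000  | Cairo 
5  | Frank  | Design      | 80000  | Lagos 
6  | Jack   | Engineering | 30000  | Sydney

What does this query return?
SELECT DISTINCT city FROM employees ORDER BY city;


All 'city' values (row order): Sydney, Lagos, Tokyo, Cairo, Lagos, Sydney
Removing duplicates leaves 4 unique value(s).

4 values:
Cairo
Lagos
Sydney
Tokyo


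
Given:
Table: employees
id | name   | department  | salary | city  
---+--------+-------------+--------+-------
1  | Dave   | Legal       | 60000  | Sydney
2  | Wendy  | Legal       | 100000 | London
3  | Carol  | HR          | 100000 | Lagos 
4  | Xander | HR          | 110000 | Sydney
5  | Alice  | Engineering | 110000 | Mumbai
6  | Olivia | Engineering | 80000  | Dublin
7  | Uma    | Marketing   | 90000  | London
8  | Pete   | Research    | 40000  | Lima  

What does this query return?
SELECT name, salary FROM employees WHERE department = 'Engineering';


Filtering: department = 'Engineering'
Matching rows: 2

2 rows:
Alice, 110000
Olivia, 80000


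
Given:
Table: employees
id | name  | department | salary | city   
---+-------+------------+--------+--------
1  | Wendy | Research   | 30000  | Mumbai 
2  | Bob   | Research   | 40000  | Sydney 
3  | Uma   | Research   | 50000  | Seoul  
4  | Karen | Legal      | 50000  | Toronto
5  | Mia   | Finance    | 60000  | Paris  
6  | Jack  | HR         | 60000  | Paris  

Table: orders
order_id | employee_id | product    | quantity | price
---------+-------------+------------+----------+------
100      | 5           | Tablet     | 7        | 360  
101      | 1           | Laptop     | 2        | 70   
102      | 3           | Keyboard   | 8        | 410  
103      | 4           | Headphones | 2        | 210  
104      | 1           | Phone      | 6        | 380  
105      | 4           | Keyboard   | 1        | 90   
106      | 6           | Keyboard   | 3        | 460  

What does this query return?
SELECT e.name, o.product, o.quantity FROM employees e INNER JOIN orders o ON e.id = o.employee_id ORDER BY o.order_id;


Joining employees.id = orders.employee_id:
  employee Mia (id=5) -> order Tablet
  employee Wendy (id=1) -> order Laptop
  employee Uma (id=3) -> order Keyboard
  employee Karen (id=4) -> order Headphones
  employee Wendy (id=1) -> order Phone
  employee Karen (id=4) -> order Keyboard
  employee Jack (id=6) -> order Keyboard


7 rows:
Mia, Tablet, 7
Wendy, Laptop, 2
Uma, Keyboard, 8
Karen, Headphones, 2
Wendy, Phone, 6
Karen, Keyboard, 1
Jack, Keyboard, 3


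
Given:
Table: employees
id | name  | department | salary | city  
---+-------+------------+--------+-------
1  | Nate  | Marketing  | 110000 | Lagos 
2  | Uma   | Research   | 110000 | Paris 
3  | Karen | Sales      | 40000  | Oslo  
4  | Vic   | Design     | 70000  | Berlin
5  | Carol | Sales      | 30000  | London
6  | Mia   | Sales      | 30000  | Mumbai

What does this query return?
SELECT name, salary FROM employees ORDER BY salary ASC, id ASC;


Sorting by salary ASC, then id ASC for ties

6 rows:
Carol, 30000
Mia, 30000
Karen, 40000
Vic, 70000
Nate, 110000
Uma, 110000


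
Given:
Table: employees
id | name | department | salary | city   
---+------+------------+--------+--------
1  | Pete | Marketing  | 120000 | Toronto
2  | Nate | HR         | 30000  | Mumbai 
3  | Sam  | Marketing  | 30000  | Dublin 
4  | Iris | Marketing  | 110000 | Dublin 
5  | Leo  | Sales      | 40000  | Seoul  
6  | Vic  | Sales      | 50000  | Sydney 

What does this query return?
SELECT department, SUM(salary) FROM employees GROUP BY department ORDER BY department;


Summing salary within each department:
  HR: 30000 = 30000
  Marketing: 120000 + 30000 + 110000 = 260000
  Sales: 40000 + 50000 = 90000


3 groups:
HR, 30000
Marketing, 260000
Sales, 90000


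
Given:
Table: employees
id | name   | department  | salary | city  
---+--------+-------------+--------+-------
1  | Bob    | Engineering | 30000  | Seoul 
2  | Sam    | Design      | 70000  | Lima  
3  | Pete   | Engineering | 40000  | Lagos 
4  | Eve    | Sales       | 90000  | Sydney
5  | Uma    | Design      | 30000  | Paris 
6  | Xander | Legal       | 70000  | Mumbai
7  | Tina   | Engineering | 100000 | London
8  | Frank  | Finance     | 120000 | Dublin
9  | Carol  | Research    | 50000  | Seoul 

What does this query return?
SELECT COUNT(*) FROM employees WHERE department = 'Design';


Counting rows where department = 'Design'
  Sam -> MATCH
  Uma -> MATCH


2


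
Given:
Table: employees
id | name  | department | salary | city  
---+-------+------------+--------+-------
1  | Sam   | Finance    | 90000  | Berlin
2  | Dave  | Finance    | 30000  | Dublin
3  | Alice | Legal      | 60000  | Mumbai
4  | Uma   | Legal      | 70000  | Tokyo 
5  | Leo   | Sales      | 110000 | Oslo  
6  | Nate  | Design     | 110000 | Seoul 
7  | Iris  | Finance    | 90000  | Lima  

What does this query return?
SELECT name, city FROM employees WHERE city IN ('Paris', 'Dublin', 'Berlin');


Filtering: city IN ('Paris', 'Dublin', 'Berlin')
Matching: 2 rows

2 rows:
Sam, Berlin
Dave, Dublin


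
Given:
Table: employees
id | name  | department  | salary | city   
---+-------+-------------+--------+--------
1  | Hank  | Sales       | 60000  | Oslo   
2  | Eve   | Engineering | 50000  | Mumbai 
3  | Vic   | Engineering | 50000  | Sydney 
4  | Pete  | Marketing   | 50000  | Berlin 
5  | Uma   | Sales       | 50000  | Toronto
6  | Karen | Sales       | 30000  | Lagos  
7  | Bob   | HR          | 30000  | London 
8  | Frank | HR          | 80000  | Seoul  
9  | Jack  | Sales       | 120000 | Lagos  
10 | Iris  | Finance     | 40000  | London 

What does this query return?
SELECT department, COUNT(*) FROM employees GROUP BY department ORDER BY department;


Assigning each row to its department group:
  Hank -> Sales
  Eve -> Engineering
  Vic -> Engineering
  Pete -> Marketing
  Uma -> Sales
  Karen -> Sales
  Bob -> HR
  Frank -> HR
  Jack -> Sales
  Iris -> Finance


5 groups:
Engineering, 2
Finance, 1
HR, 2
Marketing, 1
Sales, 4


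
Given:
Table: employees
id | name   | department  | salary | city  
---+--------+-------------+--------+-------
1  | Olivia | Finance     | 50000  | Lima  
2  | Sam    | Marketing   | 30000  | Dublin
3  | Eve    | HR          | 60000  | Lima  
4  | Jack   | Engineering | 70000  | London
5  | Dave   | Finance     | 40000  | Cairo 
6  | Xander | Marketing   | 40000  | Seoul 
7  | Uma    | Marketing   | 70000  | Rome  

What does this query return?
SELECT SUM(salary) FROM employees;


SUM(salary) = 50000 + 30000 + 60000 + 70000 + 40000 + 40000 + 70000 = 360000

360000


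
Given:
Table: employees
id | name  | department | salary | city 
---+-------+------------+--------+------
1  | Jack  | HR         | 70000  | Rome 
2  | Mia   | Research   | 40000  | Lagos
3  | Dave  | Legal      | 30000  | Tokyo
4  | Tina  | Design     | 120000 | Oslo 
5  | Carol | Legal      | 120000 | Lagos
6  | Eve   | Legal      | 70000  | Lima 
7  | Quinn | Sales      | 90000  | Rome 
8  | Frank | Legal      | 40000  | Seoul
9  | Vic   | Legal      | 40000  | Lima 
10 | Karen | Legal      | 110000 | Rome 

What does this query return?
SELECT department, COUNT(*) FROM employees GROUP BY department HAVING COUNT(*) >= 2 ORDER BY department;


Groups with count >= 2:
  Legal: 6 -> PASS
  Design: 1 -> filtered out
  HR: 1 -> filtered out
  Research: 1 -> filtered out
  Sales: 1 -> filtered out


1 groups:
Legal, 6


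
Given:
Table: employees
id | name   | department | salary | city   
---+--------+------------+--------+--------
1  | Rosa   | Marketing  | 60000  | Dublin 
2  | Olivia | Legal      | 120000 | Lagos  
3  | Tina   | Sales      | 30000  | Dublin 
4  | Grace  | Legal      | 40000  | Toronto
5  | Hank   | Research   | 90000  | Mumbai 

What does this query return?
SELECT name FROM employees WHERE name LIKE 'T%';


LIKE 'T%' matches names starting with 'T'
Matching: 1

1 rows:
Tina


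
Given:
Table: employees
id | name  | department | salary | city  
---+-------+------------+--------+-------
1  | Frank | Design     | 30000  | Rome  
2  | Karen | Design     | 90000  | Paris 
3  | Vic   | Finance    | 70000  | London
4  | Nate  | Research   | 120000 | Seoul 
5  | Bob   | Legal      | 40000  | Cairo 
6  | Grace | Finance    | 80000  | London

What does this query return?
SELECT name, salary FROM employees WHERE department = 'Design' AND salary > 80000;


Filtering: department = 'Design' AND salary > 80000
Matching: 1 rows

1 rows:
Karen, 90000


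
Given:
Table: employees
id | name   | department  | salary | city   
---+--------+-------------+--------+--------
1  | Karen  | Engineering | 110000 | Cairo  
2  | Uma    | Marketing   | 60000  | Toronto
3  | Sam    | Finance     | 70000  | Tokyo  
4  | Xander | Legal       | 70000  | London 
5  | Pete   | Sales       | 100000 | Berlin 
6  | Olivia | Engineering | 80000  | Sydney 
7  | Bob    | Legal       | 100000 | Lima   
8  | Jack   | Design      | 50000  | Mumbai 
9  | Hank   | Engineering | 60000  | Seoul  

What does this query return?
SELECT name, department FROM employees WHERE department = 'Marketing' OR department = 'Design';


Filtering: department = 'Marketing' OR 'Design'
Matching: 2 rows

2 rows:
Uma, Marketing
Jack, Design


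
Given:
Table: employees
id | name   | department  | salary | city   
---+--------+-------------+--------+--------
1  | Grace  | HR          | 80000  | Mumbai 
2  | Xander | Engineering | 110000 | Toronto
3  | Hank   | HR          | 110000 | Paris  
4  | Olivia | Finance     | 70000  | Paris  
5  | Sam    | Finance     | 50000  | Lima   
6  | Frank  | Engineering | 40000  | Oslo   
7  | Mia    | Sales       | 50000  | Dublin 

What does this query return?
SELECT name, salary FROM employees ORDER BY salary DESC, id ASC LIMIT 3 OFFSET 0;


Sort by salary DESC (id ASC tiebreak), then skip 0 and take 3
Rows 1 through 3

3 rows:
Xander, 110000
Hank, 110000
Grace, 80000
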